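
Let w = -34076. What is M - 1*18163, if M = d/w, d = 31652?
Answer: -154738510/8519 ≈ -18164.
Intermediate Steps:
M = -7913/8519 (M = 31652/(-34076) = 31652*(-1/34076) = -7913/8519 ≈ -0.92886)
M - 1*18163 = -7913/8519 - 1*18163 = -7913/8519 - 18163 = -154738510/8519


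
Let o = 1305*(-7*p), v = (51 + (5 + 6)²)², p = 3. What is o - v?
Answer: -56989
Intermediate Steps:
v = 29584 (v = (51 + 11²)² = (51 + 121)² = 172² = 29584)
o = -27405 (o = 1305*(-7*3) = 1305*(-21) = -27405)
o - v = -27405 - 1*29584 = -27405 - 29584 = -56989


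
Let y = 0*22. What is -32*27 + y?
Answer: -864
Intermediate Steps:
y = 0
-32*27 + y = -32*27 + 0 = -864 + 0 = -864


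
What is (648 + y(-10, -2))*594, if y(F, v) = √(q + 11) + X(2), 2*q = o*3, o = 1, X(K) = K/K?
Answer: 385506 + 1485*√2 ≈ 3.8761e+5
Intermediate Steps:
X(K) = 1
q = 3/2 (q = (1*3)/2 = (½)*3 = 3/2 ≈ 1.5000)
y(F, v) = 1 + 5*√2/2 (y(F, v) = √(3/2 + 11) + 1 = √(25/2) + 1 = 5*√2/2 + 1 = 1 + 5*√2/2)
(648 + y(-10, -2))*594 = (648 + (1 + 5*√2/2))*594 = (649 + 5*√2/2)*594 = 385506 + 1485*√2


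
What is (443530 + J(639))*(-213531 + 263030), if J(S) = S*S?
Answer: 42165772649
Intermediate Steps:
J(S) = S**2
(443530 + J(639))*(-213531 + 263030) = (443530 + 639**2)*(-213531 + 263030) = (443530 + 408321)*49499 = 851851*49499 = 42165772649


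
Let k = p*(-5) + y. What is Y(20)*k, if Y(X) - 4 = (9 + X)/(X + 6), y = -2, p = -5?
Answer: 3059/26 ≈ 117.65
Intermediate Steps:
k = 23 (k = -5*(-5) - 2 = 25 - 2 = 23)
Y(X) = 4 + (9 + X)/(6 + X) (Y(X) = 4 + (9 + X)/(X + 6) = 4 + (9 + X)/(6 + X))
Y(20)*k = ((33 + 5*20)/(6 + 20))*23 = ((33 + 100)/26)*23 = ((1/26)*133)*23 = (133/26)*23 = 3059/26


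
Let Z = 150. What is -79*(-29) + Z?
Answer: 2441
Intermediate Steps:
-79*(-29) + Z = -79*(-29) + 150 = 2291 + 150 = 2441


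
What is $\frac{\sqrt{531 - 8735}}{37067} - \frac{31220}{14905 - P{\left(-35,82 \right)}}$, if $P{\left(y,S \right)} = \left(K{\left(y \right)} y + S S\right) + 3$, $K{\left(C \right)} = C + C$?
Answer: $- \frac{7805}{1432} + \frac{2 i \sqrt{2051}}{37067} \approx -5.4504 + 0.0024436 i$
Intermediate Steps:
$K{\left(C \right)} = 2 C$
$P{\left(y,S \right)} = 3 + S^{2} + 2 y^{2}$ ($P{\left(y,S \right)} = \left(2 y y + S S\right) + 3 = \left(2 y^{2} + S^{2}\right) + 3 = \left(S^{2} + 2 y^{2}\right) + 3 = 3 + S^{2} + 2 y^{2}$)
$\frac{\sqrt{531 - 8735}}{37067} - \frac{31220}{14905 - P{\left(-35,82 \right)}} = \frac{\sqrt{531 - 8735}}{37067} - \frac{31220}{14905 - \left(3 + 82^{2} + 2 \left(-35\right)^{2}\right)} = \sqrt{-8204} \cdot \frac{1}{37067} - \frac{31220}{14905 - \left(3 + 6724 + 2 \cdot 1225\right)} = 2 i \sqrt{2051} \cdot \frac{1}{37067} - \frac{31220}{14905 - \left(3 + 6724 + 2450\right)} = \frac{2 i \sqrt{2051}}{37067} - \frac{31220}{14905 - 9177} = \frac{2 i \sqrt{2051}}{37067} - \frac{31220}{5728} = \frac{2 i \sqrt{2051}}{37067} - \frac{7805}{1432} = - \frac{7805}{1432} + \frac{2 i \sqrt{2051}}{37067}$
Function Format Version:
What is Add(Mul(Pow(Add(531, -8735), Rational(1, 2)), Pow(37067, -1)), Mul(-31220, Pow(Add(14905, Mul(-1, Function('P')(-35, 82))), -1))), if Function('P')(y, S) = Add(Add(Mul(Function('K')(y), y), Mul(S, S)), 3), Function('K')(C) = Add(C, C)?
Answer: Add(Rational(-7805, 1432), Mul(Rational(2, 37067), I, Pow(2051, Rational(1, 2)))) ≈ Add(-5.4504, Mul(0.0024436, I))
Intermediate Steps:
Function('K')(C) = Mul(2, C)
Function('P')(y, S) = Add(3, Pow(S, 2), Mul(2, Pow(y, 2))) (Function('P')(y, S) = Add(Add(Mul(Mul(2, y), y), Mul(S, S)), 3) = Add(Add(Mul(2, Pow(y, 2)), Pow(S, 2)), 3) = Add(Add(Pow(S, 2), Mul(2, Pow(y, 2))), 3) = Add(3, Pow(S, 2), Mul(2, Pow(y, 2))))
Add(Mul(Pow(Add(531, -8735), Rational(1, 2)), Pow(37067, -1)), Mul(-31220, Pow(Add(14905, Mul(-1, Function('P')(-35, 82))), -1))) = Add(Mul(Pow(Add(531, -8735), Rational(1, 2)), Pow(37067, -1)), Mul(-31220, Pow(Add(14905, Mul(-1, Add(3, Pow(82, 2), Mul(2, Pow(-35, 2))))), -1))) = Add(Mul(Pow(-8204, Rational(1, 2)), Rational(1, 37067)), Mul(-31220, Pow(Add(14905, Mul(-1, Add(3, 6724, Mul(2, 1225)))), -1))) = Add(Mul(Mul(2, I, Pow(2051, Rational(1, 2))), Rational(1, 37067)), Mul(-31220, Pow(Add(14905, Mul(-1, Add(3, 6724, 2450))), -1))) = Add(Mul(Rational(2, 37067), I, Pow(2051, Rational(1, 2))), Mul(-31220, Pow(Add(14905, Mul(-1, 9177)), -1))) = Add(Mul(Rational(2, 37067), I, Pow(2051, Rational(1, 2))), Mul(-31220, Pow(Add(14905, -9177), -1))) = Add(Mul(Rational(2, 37067), I, Pow(2051, Rational(1, 2))), Mul(-31220, Pow(5728, -1))) = Add(Mul(Rational(2, 37067), I, Pow(2051, Rational(1, 2))), Mul(-31220, Rational(1, 5728))) = Add(Mul(Rational(2, 37067), I, Pow(2051, Rational(1, 2))), Rational(-7805, 1432)) = Add(Rational(-7805, 1432), Mul(Rational(2, 37067), I, Pow(2051, Rational(1, 2))))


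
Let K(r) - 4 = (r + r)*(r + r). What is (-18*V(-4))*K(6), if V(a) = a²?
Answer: -42624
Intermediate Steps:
K(r) = 4 + 4*r² (K(r) = 4 + (r + r)*(r + r) = 4 + (2*r)*(2*r) = 4 + 4*r²)
(-18*V(-4))*K(6) = (-18*(-4)²)*(4 + 4*6²) = (-18*16)*(4 + 4*36) = -288*(4 + 144) = -288*148 = -42624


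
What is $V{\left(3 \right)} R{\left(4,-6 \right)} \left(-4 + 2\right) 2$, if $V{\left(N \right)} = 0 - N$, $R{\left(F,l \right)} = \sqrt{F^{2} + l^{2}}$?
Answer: $24 \sqrt{13} \approx 86.533$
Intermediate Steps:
$V{\left(N \right)} = - N$
$V{\left(3 \right)} R{\left(4,-6 \right)} \left(-4 + 2\right) 2 = \left(-1\right) 3 \sqrt{4^{2} + \left(-6\right)^{2}} \left(-4 + 2\right) 2 = - 3 \sqrt{16 + 36} \left(\left(-2\right) 2\right) = - 3 \sqrt{52} \left(-4\right) = - 3 \cdot 2 \sqrt{13} \left(-4\right) = - 6 \sqrt{13} \left(-4\right) = 24 \sqrt{13}$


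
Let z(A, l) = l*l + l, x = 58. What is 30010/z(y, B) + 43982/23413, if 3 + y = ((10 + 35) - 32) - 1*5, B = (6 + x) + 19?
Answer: 504633317/81617718 ≈ 6.1829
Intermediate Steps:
B = 83 (B = (6 + 58) + 19 = 64 + 19 = 83)
y = 5 (y = -3 + (((10 + 35) - 32) - 1*5) = -3 + ((45 - 32) - 5) = -3 + (13 - 5) = -3 + 8 = 5)
z(A, l) = l + l**2 (z(A, l) = l**2 + l = l + l**2)
30010/z(y, B) + 43982/23413 = 30010/((83*(1 + 83))) + 43982/23413 = 30010/((83*84)) + 43982*(1/23413) = 30010/6972 + 43982/23413 = 30010*(1/6972) + 43982/23413 = 15005/3486 + 43982/23413 = 504633317/81617718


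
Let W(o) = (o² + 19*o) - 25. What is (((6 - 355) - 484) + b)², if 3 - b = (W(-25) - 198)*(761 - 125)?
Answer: 2079177604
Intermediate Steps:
W(o) = -25 + o² + 19*o
b = 46431 (b = 3 - ((-25 + (-25)² + 19*(-25)) - 198)*(761 - 125) = 3 - ((-25 + 625 - 475) - 198)*636 = 3 - (125 - 198)*636 = 3 - (-73)*636 = 3 - 1*(-46428) = 3 + 46428 = 46431)
(((6 - 355) - 484) + b)² = (((6 - 355) - 484) + 46431)² = ((-349 - 484) + 46431)² = (-833 + 46431)² = 45598² = 2079177604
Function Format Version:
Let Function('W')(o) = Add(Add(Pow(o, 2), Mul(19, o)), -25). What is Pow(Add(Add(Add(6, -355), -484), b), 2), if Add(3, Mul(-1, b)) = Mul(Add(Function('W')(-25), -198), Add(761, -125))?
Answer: 2079177604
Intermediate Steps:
Function('W')(o) = Add(-25, Pow(o, 2), Mul(19, o))
b = 46431 (b = Add(3, Mul(-1, Mul(Add(Add(-25, Pow(-25, 2), Mul(19, -25)), -198), Add(761, -125)))) = Add(3, Mul(-1, Mul(Add(Add(-25, 625, -475), -198), 636))) = Add(3, Mul(-1, Mul(Add(125, -198), 636))) = Add(3, Mul(-1, Mul(-73, 636))) = Add(3, Mul(-1, -46428)) = Add(3, 46428) = 46431)
Pow(Add(Add(Add(6, -355), -484), b), 2) = Pow(Add(Add(Add(6, -355), -484), 46431), 2) = Pow(Add(Add(-349, -484), 46431), 2) = Pow(Add(-833, 46431), 2) = Pow(45598, 2) = 2079177604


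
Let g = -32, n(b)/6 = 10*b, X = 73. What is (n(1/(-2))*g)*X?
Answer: 70080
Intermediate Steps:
n(b) = 60*b (n(b) = 6*(10*b) = 60*b)
(n(1/(-2))*g)*X = ((60/(-2))*(-32))*73 = ((60*(-1/2))*(-32))*73 = -30*(-32)*73 = 960*73 = 70080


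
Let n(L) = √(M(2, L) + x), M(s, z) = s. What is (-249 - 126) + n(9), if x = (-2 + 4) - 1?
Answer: -375 + √3 ≈ -373.27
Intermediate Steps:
x = 1 (x = 2 - 1 = 1)
n(L) = √3 (n(L) = √(2 + 1) = √3)
(-249 - 126) + n(9) = (-249 - 126) + √3 = -375 + √3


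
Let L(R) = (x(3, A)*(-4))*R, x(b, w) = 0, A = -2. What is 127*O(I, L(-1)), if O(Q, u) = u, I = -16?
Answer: 0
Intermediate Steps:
L(R) = 0 (L(R) = (0*(-4))*R = 0*R = 0)
127*O(I, L(-1)) = 127*0 = 0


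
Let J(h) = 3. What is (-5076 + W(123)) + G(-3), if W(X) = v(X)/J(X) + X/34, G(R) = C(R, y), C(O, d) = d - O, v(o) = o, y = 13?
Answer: -170523/34 ≈ -5015.4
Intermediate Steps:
G(R) = 13 - R
W(X) = 37*X/102 (W(X) = X/3 + X/34 = 37*X/102)
(-5076 + W(123)) + G(-3) = (-5076 + (37/102)*123) + (13 - 1*(-3)) = (-5076 + 1517/34) + (13 + 3) = -171067/34 + 16 = -170523/34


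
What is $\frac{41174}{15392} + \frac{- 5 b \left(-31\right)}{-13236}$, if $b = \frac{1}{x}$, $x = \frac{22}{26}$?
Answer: $\frac{745469353}{280126704} \approx 2.6612$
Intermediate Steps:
$x = \frac{11}{13}$ ($x = 22 \cdot \frac{1}{26} = \frac{11}{13} \approx 0.84615$)
$b = \frac{13}{11}$ ($b = \frac{1}{\frac{11}{13}} = \frac{13}{11} \approx 1.1818$)
$\frac{41174}{15392} + \frac{- 5 b \left(-31\right)}{-13236} = \frac{41174}{15392} + \frac{\left(-5\right) \frac{13}{11} \left(-31\right)}{-13236} = 41174 \cdot \frac{1}{15392} + \left(- \frac{65}{11}\right) \left(-31\right) \left(- \frac{1}{13236}\right) = \frac{20587}{7696} + \frac{2015}{11} \left(- \frac{1}{13236}\right) = \frac{20587}{7696} - \frac{2015}{145596} = \frac{745469353}{280126704}$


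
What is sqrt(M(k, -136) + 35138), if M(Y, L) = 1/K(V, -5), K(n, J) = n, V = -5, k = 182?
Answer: 27*sqrt(1205)/5 ≈ 187.45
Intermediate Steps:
M(Y, L) = -1/5 (M(Y, L) = 1/(-5) = -1/5)
sqrt(M(k, -136) + 35138) = sqrt(-1/5 + 35138) = sqrt(175689/5) = 27*sqrt(1205)/5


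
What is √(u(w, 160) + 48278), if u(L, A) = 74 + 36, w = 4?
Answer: 2*√12097 ≈ 219.97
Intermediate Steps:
u(L, A) = 110
√(u(w, 160) + 48278) = √(110 + 48278) = √48388 = 2*√12097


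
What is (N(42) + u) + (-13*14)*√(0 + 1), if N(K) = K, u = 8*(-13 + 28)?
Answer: -20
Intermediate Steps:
u = 120 (u = 8*15 = 120)
(N(42) + u) + (-13*14)*√(0 + 1) = (42 + 120) + (-13*14)*√(0 + 1) = 162 - 182*√1 = 162 - 182*1 = 162 - 182 = -20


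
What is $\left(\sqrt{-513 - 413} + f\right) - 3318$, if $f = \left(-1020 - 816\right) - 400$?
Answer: $-5554 + i \sqrt{926} \approx -5554.0 + 30.43 i$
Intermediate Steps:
$f = -2236$ ($f = -1836 - 400 = -2236$)
$\left(\sqrt{-513 - 413} + f\right) - 3318 = \left(\sqrt{-513 - 413} - 2236\right) - 3318 = \left(\sqrt{-926} - 2236\right) - 3318 = \left(i \sqrt{926} - 2236\right) - 3318 = \left(-2236 + i \sqrt{926}\right) - 3318 = -5554 + i \sqrt{926}$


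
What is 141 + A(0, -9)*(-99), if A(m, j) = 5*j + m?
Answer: 4596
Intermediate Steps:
A(m, j) = m + 5*j
141 + A(0, -9)*(-99) = 141 + (0 + 5*(-9))*(-99) = 141 + (0 - 45)*(-99) = 141 - 45*(-99) = 141 + 4455 = 4596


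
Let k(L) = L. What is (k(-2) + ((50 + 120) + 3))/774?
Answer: 19/86 ≈ 0.22093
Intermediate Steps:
(k(-2) + ((50 + 120) + 3))/774 = (-2 + ((50 + 120) + 3))/774 = (-2 + (170 + 3))*(1/774) = (-2 + 173)*(1/774) = 171*(1/774) = 19/86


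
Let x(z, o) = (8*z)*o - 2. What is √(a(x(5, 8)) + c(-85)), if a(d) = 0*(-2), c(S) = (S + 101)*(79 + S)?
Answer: 4*I*√6 ≈ 9.798*I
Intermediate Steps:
x(z, o) = -2 + 8*o*z (x(z, o) = 8*o*z - 2 = -2 + 8*o*z)
c(S) = (79 + S)*(101 + S) (c(S) = (101 + S)*(79 + S) = (79 + S)*(101 + S))
a(d) = 0
√(a(x(5, 8)) + c(-85)) = √(0 + (7979 + (-85)² + 180*(-85))) = √(0 + (7979 + 7225 - 15300)) = √(0 - 96) = √(-96) = 4*I*√6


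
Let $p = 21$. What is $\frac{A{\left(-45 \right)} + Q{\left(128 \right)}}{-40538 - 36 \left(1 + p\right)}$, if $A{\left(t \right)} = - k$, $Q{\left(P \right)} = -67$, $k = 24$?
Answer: $\frac{91}{41330} \approx 0.0022018$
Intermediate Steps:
$A{\left(t \right)} = -24$ ($A{\left(t \right)} = \left(-1\right) 24 = -24$)
$\frac{A{\left(-45 \right)} + Q{\left(128 \right)}}{-40538 - 36 \left(1 + p\right)} = \frac{-24 - 67}{-40538 - 36 \left(1 + 21\right)} = - \frac{91}{-40538 - 792} = - \frac{91}{-41330} = \left(-91\right) \left(- \frac{1}{41330}\right) = \frac{91}{41330}$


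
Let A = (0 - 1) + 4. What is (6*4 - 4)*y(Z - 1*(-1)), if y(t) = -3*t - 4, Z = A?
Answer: -320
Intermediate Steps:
A = 3 (A = -1 + 4 = 3)
Z = 3
y(t) = -4 - 3*t
(6*4 - 4)*y(Z - 1*(-1)) = (6*4 - 4)*(-4 - 3*(3 - 1*(-1))) = (24 - 4)*(-4 - 3*(3 + 1)) = 20*(-4 - 3*4) = 20*(-4 - 12) = 20*(-16) = -320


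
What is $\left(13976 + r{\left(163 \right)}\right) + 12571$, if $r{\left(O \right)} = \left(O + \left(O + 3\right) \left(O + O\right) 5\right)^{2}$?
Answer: $73301798596$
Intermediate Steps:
$r{\left(O \right)} = \left(O + 10 O \left(3 + O\right)\right)^{2}$ ($r{\left(O \right)} = \left(O + \left(3 + O\right) 2 O 5\right)^{2} = \left(O + 2 O \left(3 + O\right) 5\right)^{2} = \left(O + 10 O \left(3 + O\right)\right)^{2}$)
$\left(13976 + r{\left(163 \right)}\right) + 12571 = \left(13976 + 163^{2} \left(31 + 10 \cdot 163\right)^{2}\right) + 12571 = \left(13976 + 26569 \left(31 + 1630\right)^{2}\right) + 12571 = \left(13976 + 26569 \cdot 1661^{2}\right) + 12571 = \left(13976 + 26569 \cdot 2758921\right) + 12571 = \left(13976 + 73301772049\right) + 12571 = 73301786025 + 12571 = 73301798596$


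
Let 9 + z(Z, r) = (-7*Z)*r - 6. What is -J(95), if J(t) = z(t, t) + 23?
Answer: 63167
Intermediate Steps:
z(Z, r) = -15 - 7*Z*r (z(Z, r) = -9 + ((-7*Z)*r - 6) = -9 + (-7*Z*r - 6) = -9 + (-6 - 7*Z*r) = -15 - 7*Z*r)
J(t) = 8 - 7*t**2 (J(t) = (-15 - 7*t*t) + 23 = (-15 - 7*t**2) + 23 = 8 - 7*t**2)
-J(95) = -(8 - 7*95**2) = -(8 - 7*9025) = -(8 - 63175) = -1*(-63167) = 63167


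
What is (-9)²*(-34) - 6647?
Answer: -9401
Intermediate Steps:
(-9)²*(-34) - 6647 = 81*(-34) - 6647 = -2754 - 6647 = -9401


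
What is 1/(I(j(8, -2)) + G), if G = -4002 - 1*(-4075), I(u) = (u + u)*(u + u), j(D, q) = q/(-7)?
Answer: 49/3593 ≈ 0.013638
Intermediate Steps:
j(D, q) = -q/7 (j(D, q) = q*(-⅐) = -q/7)
I(u) = 4*u² (I(u) = (2*u)*(2*u) = 4*u²)
G = 73 (G = -4002 + 4075 = 73)
1/(I(j(8, -2)) + G) = 1/(4*(-⅐*(-2))² + 73) = 1/(4*(2/7)² + 73) = 1/(4*(4/49) + 73) = 1/(16/49 + 73) = 1/(3593/49) = 49/3593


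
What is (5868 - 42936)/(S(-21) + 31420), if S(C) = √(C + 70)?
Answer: -37068/31427 ≈ -1.1795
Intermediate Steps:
S(C) = √(70 + C)
(5868 - 42936)/(S(-21) + 31420) = (5868 - 42936)/(√(70 - 21) + 31420) = -37068/(√49 + 31420) = -37068/(7 + 31420) = -37068/31427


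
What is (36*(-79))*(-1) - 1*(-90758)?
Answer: 93602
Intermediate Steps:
(36*(-79))*(-1) - 1*(-90758) = -2844*(-1) + 90758 = 2844 + 90758 = 93602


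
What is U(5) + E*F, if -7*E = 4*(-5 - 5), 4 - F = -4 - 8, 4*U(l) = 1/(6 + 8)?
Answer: 5121/56 ≈ 91.446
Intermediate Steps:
U(l) = 1/56 (U(l) = 1/(4*(6 + 8)) = (1/4)/14 = (1/4)*(1/14) = 1/56)
F = 16 (F = 4 - (-4 - 8) = 4 - 1*(-12) = 4 + 12 = 16)
E = 40/7 (E = -4*(-5 - 5)/7 = -4*(-10)/7 = -1/7*(-40) = 40/7 ≈ 5.7143)
U(5) + E*F = 1/56 + (40/7)*16 = 1/56 + 640/7 = 5121/56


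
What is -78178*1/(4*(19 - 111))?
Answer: 39089/184 ≈ 212.44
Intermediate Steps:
-78178*1/(4*(19 - 111)) = -78178/((-92*4)) = -78178/(-368) = -78178*(-1/368) = 39089/184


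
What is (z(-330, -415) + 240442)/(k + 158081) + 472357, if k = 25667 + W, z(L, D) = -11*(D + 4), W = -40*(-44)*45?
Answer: 124205573399/262948 ≈ 4.7236e+5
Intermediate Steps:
W = 79200 (W = 1760*45 = 79200)
z(L, D) = -44 - 11*D (z(L, D) = -11*(4 + D) = -44 - 11*D)
k = 104867 (k = 25667 + 79200 = 104867)
(z(-330, -415) + 240442)/(k + 158081) + 472357 = ((-44 - 11*(-415)) + 240442)/(104867 + 158081) + 472357 = ((-44 + 4565) + 240442)/262948 + 472357 = (4521 + 240442)*(1/262948) + 472357 = 244963*(1/262948) + 472357 = 244963/262948 + 472357 = 124205573399/262948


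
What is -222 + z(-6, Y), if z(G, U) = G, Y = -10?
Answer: -228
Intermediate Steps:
-222 + z(-6, Y) = -222 - 6 = -228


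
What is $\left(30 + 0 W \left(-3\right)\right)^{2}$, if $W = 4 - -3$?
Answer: $900$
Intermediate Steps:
$W = 7$ ($W = 4 + 3 = 7$)
$\left(30 + 0 W \left(-3\right)\right)^{2} = \left(30 + 0 \cdot 7 \left(-3\right)\right)^{2} = \left(30 + 0 \left(-3\right)\right)^{2} = \left(30 + 0\right)^{2} = 30^{2} = 900$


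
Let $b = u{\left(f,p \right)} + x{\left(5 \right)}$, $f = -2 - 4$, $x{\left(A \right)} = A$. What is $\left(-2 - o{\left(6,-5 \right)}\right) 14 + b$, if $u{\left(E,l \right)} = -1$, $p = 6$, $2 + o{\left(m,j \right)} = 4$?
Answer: $-52$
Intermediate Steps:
$o{\left(m,j \right)} = 2$ ($o{\left(m,j \right)} = -2 + 4 = 2$)
$f = -6$
$b = 4$ ($b = -1 + 5 = 4$)
$\left(-2 - o{\left(6,-5 \right)}\right) 14 + b = \left(-2 - 2\right) 14 + 4 = \left(-4\right) 14 + 4 = -56 + 4 = -52$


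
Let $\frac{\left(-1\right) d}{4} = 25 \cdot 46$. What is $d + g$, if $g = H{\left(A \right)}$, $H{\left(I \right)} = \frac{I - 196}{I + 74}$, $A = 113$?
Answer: $- \frac{860283}{187} \approx -4600.4$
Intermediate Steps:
$d = -4600$ ($d = - 4 \cdot 25 \cdot 46 = \left(-4\right) 1150 = -4600$)
$H{\left(I \right)} = \frac{-196 + I}{74 + I}$
$g = - \frac{83}{187}$ ($g = \frac{-196 + 113}{74 + 113} = \frac{1}{187} \left(-83\right) = - \frac{83}{187} \approx -0.44385$)
$d + g = -4600 - \frac{83}{187} = - \frac{860283}{187}$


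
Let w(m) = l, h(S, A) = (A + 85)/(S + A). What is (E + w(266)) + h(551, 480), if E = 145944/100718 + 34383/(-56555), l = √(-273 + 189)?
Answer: 4078846623278/2936342895595 + 2*I*√21 ≈ 1.3891 + 9.1651*I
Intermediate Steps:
l = 2*I*√21 (l = √(-84) = 2*I*√21 ≈ 9.1651*I)
h(S, A) = (85 + A)/(A + S)
w(m) = 2*I*√21
E = 2395437963/2848053245 (E = 145944*(1/100718) + 34383*(-1/56555) = 72972/50359 - 34383/56555 = 2395437963/2848053245 ≈ 0.84108)
(E + w(266)) + h(551, 480) = (2395437963/2848053245 + 2*I*√21) + (85 + 480)/(480 + 551) = (2395437963/2848053245 + 2*I*√21) + 565/1031 = 4078846623278/2936342895595 + 2*I*√21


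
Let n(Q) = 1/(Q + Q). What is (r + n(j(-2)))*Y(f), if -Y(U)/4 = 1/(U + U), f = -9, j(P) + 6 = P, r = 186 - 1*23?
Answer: 869/24 ≈ 36.208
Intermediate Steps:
r = 163 (r = 186 - 23 = 163)
j(P) = -6 + P
n(Q) = 1/(2*Q)
Y(U) = -2/U (Y(U) = -4/(U + U) = -4*1/(2*U) = -2/U)
(r + n(j(-2)))*Y(f) = (163 + 1/(2*(-6 - 2)))*(-2/(-9)) = (163 + (1/2)/(-8))*(-2*(-1/9)) = (163 + (1/2)*(-1/8))*(2/9) = (163 - 1/16)*(2/9) = (2607/16)*(2/9) = 869/24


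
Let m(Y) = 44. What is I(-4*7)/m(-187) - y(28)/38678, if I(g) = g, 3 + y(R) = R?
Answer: -271021/425458 ≈ -0.63701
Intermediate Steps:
y(R) = -3 + R
I(-4*7)/m(-187) - y(28)/38678 = -4*7/44 - (-3 + 28)/38678 = -28*1/44 - 1*25*(1/38678) = -7/11 - 25*1/38678 = -7/11 - 25/38678 = -271021/425458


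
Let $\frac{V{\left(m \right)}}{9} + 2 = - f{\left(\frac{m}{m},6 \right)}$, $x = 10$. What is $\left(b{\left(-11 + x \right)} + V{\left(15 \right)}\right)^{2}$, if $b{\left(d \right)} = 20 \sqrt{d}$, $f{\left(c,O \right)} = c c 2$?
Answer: $896 - 1440 i \approx 896.0 - 1440.0 i$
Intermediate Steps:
$f{\left(c,O \right)} = 2 c^{2}$ ($f{\left(c,O \right)} = c^{2} \cdot 2 = 2 c^{2}$)
$V{\left(m \right)} = -36$ ($V{\left(m \right)} = -18 + 9 \left(- 2 \left(\frac{m}{m}\right)^{2}\right) = -18 + 9 \left(- 2 \cdot 1^{2}\right) = -18 + 9 \left(- 2 \cdot 1\right) = -18 + 9 \left(\left(-1\right) 2\right) = -18 + 9 \left(-2\right) = -18 - 18 = -36$)
$\left(b{\left(-11 + x \right)} + V{\left(15 \right)}\right)^{2} = \left(20 \sqrt{-11 + 10} - 36\right)^{2} = \left(20 \sqrt{-1} - 36\right)^{2} = \left(20 i - 36\right)^{2} = \left(-36 + 20 i\right)^{2}$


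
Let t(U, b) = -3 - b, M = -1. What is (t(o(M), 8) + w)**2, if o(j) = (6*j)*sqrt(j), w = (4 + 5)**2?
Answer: 4900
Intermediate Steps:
w = 81 (w = 9**2 = 81)
o(j) = 6*j**(3/2)
(t(o(M), 8) + w)**2 = ((-3 - 1*8) + 81)**2 = ((-3 - 8) + 81)**2 = (-11 + 81)**2 = 70**2 = 4900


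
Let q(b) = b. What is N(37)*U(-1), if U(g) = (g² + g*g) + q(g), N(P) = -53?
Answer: -53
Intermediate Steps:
U(g) = g + 2*g² (U(g) = (g² + g*g) + g = (g² + g²) + g = 2*g² + g = g + 2*g²)
N(37)*U(-1) = -(-53)*(1 + 2*(-1)) = -(-53)*(1 - 2) = -(-53)*(-1) = -53*1 = -53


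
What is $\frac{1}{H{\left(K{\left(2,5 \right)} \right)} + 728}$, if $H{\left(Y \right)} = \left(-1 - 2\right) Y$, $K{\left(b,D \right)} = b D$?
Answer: $\frac{1}{698} \approx 0.0014327$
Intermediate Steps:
$K{\left(b,D \right)} = D b$
$H{\left(Y \right)} = - 3 Y$
$\frac{1}{H{\left(K{\left(2,5 \right)} \right)} + 728} = \frac{1}{- 3 \cdot 5 \cdot 2 + 728} = \frac{1}{\left(-3\right) 10 + 728} = \frac{1}{-30 + 728} = \frac{1}{698}$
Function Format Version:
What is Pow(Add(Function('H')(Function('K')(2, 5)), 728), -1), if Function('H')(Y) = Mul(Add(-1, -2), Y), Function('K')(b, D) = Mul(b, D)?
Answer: Rational(1, 698) ≈ 0.0014327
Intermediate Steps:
Function('K')(b, D) = Mul(D, b)
Function('H')(Y) = Mul(-3, Y)
Pow(Add(Function('H')(Function('K')(2, 5)), 728), -1) = Pow(Add(Mul(-3, Mul(5, 2)), 728), -1) = Pow(Add(Mul(-3, 10), 728), -1) = Pow(Add(-30, 728), -1) = Pow(698, -1) = Rational(1, 698)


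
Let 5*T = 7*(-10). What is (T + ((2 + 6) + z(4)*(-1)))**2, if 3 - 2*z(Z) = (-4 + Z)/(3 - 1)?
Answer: 225/4 ≈ 56.250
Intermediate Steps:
z(Z) = 5/2 - Z/4 (z(Z) = 3/2 - (-4 + Z)/(2*(3 - 1)) = 3/2 - (-4 + Z)/(2*2) = 3/2 - (-2 + Z/2)/2 = 3/2 + (1 - Z/4) = 5/2 - Z/4)
T = -14 (T = (7*(-10))/5 = (1/5)*(-70) = -14)
(T + ((2 + 6) + z(4)*(-1)))**2 = (-14 + ((2 + 6) + (5/2 - 1/4*4)*(-1)))**2 = (-14 + (8 + (5/2 - 1)*(-1)))**2 = (-14 + (8 + (3/2)*(-1)))**2 = (-14 + (8 - 3/2))**2 = (-14 + 13/2)**2 = (-15/2)**2 = 225/4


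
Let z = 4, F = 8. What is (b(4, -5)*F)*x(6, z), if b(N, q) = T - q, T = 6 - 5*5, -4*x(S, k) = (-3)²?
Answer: 252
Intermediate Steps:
x(S, k) = -9/4 (x(S, k) = -¼*(-3)² = -¼*9 = -9/4)
T = -19 (T = 6 - 25 = -19)
b(N, q) = -19 - q
(b(4, -5)*F)*x(6, z) = ((-19 - 1*(-5))*8)*(-9/4) = ((-19 + 5)*8)*(-9/4) = -14*8*(-9/4) = -112*(-9/4) = 252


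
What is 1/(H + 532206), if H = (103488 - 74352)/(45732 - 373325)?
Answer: 327593/174346931022 ≈ 1.8790e-6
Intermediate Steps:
H = -29136/327593 (H = 29136/(-327593) = 29136*(-1/327593) = -29136/327593 ≈ -0.088940)
1/(H + 532206) = 1/(-29136/327593 + 532206) = 1/(174346931022/327593) = 327593/174346931022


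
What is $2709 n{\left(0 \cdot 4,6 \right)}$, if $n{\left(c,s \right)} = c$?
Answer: $0$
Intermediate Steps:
$2709 n{\left(0 \cdot 4,6 \right)} = 2709 \cdot 0 \cdot 4 = 2709 \cdot 0 = 0$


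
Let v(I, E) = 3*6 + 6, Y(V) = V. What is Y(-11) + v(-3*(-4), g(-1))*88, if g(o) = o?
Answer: 2101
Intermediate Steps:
v(I, E) = 24 (v(I, E) = 18 + 6 = 24)
Y(-11) + v(-3*(-4), g(-1))*88 = -11 + 24*88 = -11 + 2112 = 2101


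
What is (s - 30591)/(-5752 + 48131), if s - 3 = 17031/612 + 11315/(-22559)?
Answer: -8273018705/11472334332 ≈ -0.72113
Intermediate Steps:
s = 8209723/270708 (s = 3 + (17031/612 + 11315/(-22559)) = 3 + (17031*(1/612) + 11315*(-1/22559)) = 3 + (5677/204 - 11315/22559) = 3 + 7397599/270708 = 8209723/270708 ≈ 30.327)
(s - 30591)/(-5752 + 48131) = (8209723/270708 - 30591)/(-5752 + 48131) = -8273018705/270708/42379 = -8273018705/270708*1/42379 = -8273018705/11472334332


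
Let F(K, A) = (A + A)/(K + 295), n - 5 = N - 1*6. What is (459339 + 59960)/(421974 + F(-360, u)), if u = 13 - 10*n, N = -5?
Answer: 33754435/27428164 ≈ 1.2306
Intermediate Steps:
n = -6 (n = 5 + (-5 - 1*6) = 5 + (-5 - 6) = 5 - 11 = -6)
u = 73 (u = 13 - 10*(-6) = 13 + 60 = 73)
F(K, A) = 2*A/(295 + K) (F(K, A) = (2*A)/(295 + K) = 2*A/(295 + K))
(459339 + 59960)/(421974 + F(-360, u)) = (459339 + 59960)/(421974 + 2*73/(295 - 360)) = 519299/(421974 + 2*73/(-65)) = 519299/(421974 + 2*73*(-1/65)) = 519299/(421974 - 146/65) = 519299/(27428164/65) = 519299*(65/27428164) = 33754435/27428164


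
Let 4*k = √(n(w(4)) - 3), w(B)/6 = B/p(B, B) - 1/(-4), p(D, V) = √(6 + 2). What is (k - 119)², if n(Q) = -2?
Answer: (476 - I*√5)²/16 ≈ 14161.0 - 133.05*I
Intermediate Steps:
p(D, V) = 2*√2 (p(D, V) = √8 = 2*√2)
w(B) = 3/2 + 3*B*√2/2 (w(B) = 6*(B/((2*√2)) - 1/(-4)) = 6*(B*(√2/4) - 1*(-¼)) = 6*(B*√2/4 + ¼) = 6*(¼ + B*√2/4) = 3/2 + 3*B*√2/2)
k = I*√5/4 (k = √(-2 - 3)/4 = √(-5)/4 = (I*√5)/4 = I*√5/4 ≈ 0.55902*I)
(k - 119)² = (I*√5/4 - 119)² = (-119 + I*√5/4)²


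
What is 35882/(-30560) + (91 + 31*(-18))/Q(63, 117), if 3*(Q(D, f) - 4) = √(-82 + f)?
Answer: -258842929/1665520 + 1401*√35/109 ≈ -79.372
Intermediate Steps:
Q(D, f) = 4 + √(-82 + f)/3
35882/(-30560) + (91 + 31*(-18))/Q(63, 117) = 35882/(-30560) + (91 + 31*(-18))/(4 + √(-82 + 117)/3) = 35882*(-1/30560) + (91 - 558)/(4 + √35/3) = -17941/15280 - 467/(4 + √35/3)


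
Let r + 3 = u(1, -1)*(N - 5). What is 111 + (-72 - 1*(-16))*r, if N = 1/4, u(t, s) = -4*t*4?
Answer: -3977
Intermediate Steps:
u(t, s) = -16*t
N = ¼ ≈ 0.25000
r = 73 (r = -3 + (-16*1)*(¼ - 5) = -3 - 16*(-19/4) = -3 + 76 = 73)
111 + (-72 - 1*(-16))*r = 111 + (-72 - 1*(-16))*73 = 111 + (-72 + 16)*73 = 111 - 56*73 = 111 - 4088 = -3977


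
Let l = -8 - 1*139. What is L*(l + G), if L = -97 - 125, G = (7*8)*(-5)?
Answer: 94794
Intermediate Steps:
G = -280 (G = 56*(-5) = -280)
l = -147 (l = -8 - 139 = -147)
L = -222
L*(l + G) = -222*(-147 - 280) = -222*(-427) = 94794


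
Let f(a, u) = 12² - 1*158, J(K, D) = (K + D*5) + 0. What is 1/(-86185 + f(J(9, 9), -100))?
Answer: -1/86199 ≈ -1.1601e-5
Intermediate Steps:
J(K, D) = K + 5*D (J(K, D) = (K + 5*D) + 0 = K + 5*D)
f(a, u) = -14 (f(a, u) = 144 - 158 = -14)
1/(-86185 + f(J(9, 9), -100)) = 1/(-86185 - 14) = 1/(-86199) = -1/86199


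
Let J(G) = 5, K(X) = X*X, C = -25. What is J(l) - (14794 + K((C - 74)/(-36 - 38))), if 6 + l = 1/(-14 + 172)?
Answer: -80994365/5476 ≈ -14791.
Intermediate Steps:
l = -947/158 (l = -6 + 1/(-14 + 172) = -6 + 1/158 = -947/158 ≈ -5.9937)
K(X) = X²
J(l) - (14794 + K((C - 74)/(-36 - 38))) = 5 - (14794 + ((-25 - 74)/(-36 - 38))²) = 5 - (14794 + (-99/(-74))²) = 5 - (14794 + (-99*(-1/74))²) = 5 - (14794 + (99/74)²) = 5 - (14794 + 9801/5476) = 5 - 1*81021745/5476 = 5 - 81021745/5476 = -80994365/5476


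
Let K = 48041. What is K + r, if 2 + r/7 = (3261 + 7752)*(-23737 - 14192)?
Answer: -2923936512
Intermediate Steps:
r = -2923984553 (r = -14 + 7*((3261 + 7752)*(-23737 - 14192)) = -14 + 7*(11013*(-37929)) = -14 + 7*(-417712077) = -14 - 2923984539 = -2923984553)
K + r = 48041 - 2923984553 = -2923936512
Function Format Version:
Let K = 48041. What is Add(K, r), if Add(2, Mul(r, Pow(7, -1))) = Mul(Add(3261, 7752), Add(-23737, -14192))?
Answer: -2923936512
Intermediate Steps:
r = -2923984553 (r = Add(-14, Mul(7, Mul(Add(3261, 7752), Add(-23737, -14192)))) = Add(-14, Mul(7, Mul(11013, -37929))) = Add(-14, Mul(7, -417712077)) = Add(-14, -2923984539) = -2923984553)
Add(K, r) = Add(48041, -2923984553) = -2923936512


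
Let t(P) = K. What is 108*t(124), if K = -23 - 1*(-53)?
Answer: 3240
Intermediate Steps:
K = 30 (K = -23 + 53 = 30)
t(P) = 30
108*t(124) = 108*30 = 3240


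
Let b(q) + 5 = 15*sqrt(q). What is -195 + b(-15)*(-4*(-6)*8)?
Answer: -1155 + 2880*I*sqrt(15) ≈ -1155.0 + 11154.0*I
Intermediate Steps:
b(q) = -5 + 15*sqrt(q)
-195 + b(-15)*(-4*(-6)*8) = -195 + (-5 + 15*sqrt(-15))*(-4*(-6)*8) = -195 + (-5 + 15*(I*sqrt(15)))*(24*8) = -195 + (-5 + 15*I*sqrt(15))*192 = -195 + (-960 + 2880*I*sqrt(15)) = -1155 + 2880*I*sqrt(15)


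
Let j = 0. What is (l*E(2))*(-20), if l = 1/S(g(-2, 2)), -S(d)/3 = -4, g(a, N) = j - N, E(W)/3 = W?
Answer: -10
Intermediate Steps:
E(W) = 3*W
g(a, N) = -N (g(a, N) = 0 - N = -N)
S(d) = 12 (S(d) = -3*(-4) = 12)
l = 1/12 ≈ 0.083333
(l*E(2))*(-20) = ((3*2)/12)*(-20) = ((1/12)*6)*(-20) = (½)*(-20) = -10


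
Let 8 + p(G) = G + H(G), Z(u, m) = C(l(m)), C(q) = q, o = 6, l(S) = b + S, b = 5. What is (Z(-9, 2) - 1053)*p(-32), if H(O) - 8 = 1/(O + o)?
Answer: 435659/13 ≈ 33512.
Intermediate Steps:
l(S) = 5 + S
H(O) = 8 + 1/(6 + O) (H(O) = 8 + 1/(O + 6) = 8 + 1/(6 + O))
Z(u, m) = 5 + m
p(G) = -8 + G + (49 + 8*G)/(6 + G) (p(G) = -8 + (G + (49 + 8*G)/(6 + G)) = -8 + G + (49 + 8*G)/(6 + G))
(Z(-9, 2) - 1053)*p(-32) = ((5 + 2) - 1053)*((1 + (-32)² + 6*(-32))/(6 - 32)) = (7 - 1053)*((1 + 1024 - 192)/(-26)) = -(-523)*833/13 = -1046*(-833/26) = 435659/13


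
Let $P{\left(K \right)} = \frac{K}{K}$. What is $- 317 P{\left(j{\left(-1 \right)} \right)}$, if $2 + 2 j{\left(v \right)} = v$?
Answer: $-317$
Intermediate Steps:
$j{\left(v \right)} = -1 + \frac{v}{2}$
$P{\left(K \right)} = 1$
$- 317 P{\left(j{\left(-1 \right)} \right)} = \left(-317\right) 1 = -317$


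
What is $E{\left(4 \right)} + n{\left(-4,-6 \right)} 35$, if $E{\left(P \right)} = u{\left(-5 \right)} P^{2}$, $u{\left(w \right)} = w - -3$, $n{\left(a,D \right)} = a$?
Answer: $-172$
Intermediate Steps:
$u{\left(w \right)} = 3 + w$ ($u{\left(w \right)} = w + 3 = 3 + w$)
$E{\left(P \right)} = - 2 P^{2}$ ($E{\left(P \right)} = \left(3 - 5\right) P^{2} = - 2 P^{2}$)
$E{\left(4 \right)} + n{\left(-4,-6 \right)} 35 = - 2 \cdot 4^{2} - 140 = \left(-2\right) 16 - 140 = -32 - 140 = -172$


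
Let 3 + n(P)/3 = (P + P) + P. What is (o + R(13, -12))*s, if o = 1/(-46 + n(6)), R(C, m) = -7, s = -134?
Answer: 1072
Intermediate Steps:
n(P) = -9 + 9*P (n(P) = -9 + 3*((P + P) + P) = -9 + 3*(2*P + P) = -9 + 3*(3*P) = -9 + 9*P)
o = -1 (o = 1/(-46 + (-9 + 9*6)) = 1/(-46 + (-9 + 54)) = 1/(-46 + 45) = 1/(-1) = -1)
(o + R(13, -12))*s = (-1 - 7)*(-134) = -8*(-134) = 1072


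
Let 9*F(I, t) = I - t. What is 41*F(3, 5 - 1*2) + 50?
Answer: 50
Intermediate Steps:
F(I, t) = -t/9 + I/9 (F(I, t) = (I - t)/9 = -t/9 + I/9)
41*F(3, 5 - 1*2) + 50 = 41*(-(5 - 1*2)/9 + (⅑)*3) + 50 = 41*(-(5 - 2)/9 + ⅓) + 50 = 41*(-⅑*3 + ⅓) + 50 = 41*(-⅓ + ⅓) + 50 = 41*0 + 50 = 0 + 50 = 50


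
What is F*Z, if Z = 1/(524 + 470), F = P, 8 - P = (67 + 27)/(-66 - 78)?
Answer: 89/10224 ≈ 0.0087050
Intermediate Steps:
P = 623/72 (P = 8 - (67 + 27)/(-66 - 78) = 8 - 94/(-144) = 8 - 94*(-1)/144 = 8 - 1*(-47/72) = 8 + 47/72 = 623/72 ≈ 8.6528)
F = 623/72 ≈ 8.6528
Z = 1/994 ≈ 0.0010060
F*Z = (623/72)*(1/994) = 89/10224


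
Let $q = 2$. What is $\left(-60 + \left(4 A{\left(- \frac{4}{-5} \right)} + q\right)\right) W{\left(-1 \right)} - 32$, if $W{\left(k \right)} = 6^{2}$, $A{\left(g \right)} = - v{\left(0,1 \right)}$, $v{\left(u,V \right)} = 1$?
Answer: $-2264$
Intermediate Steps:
$A{\left(g \right)} = -1$ ($A{\left(g \right)} = \left(-1\right) 1 = -1$)
$W{\left(k \right)} = 36$
$\left(-60 + \left(4 A{\left(- \frac{4}{-5} \right)} + q\right)\right) W{\left(-1 \right)} - 32 = \left(-60 + \left(4 \left(-1\right) + 2\right)\right) 36 - 32 = \left(-60 + \left(-4 + 2\right)\right) 36 - 32 = \left(-60 - 2\right) 36 - 32 = \left(-62\right) 36 - 32 = -2232 - 32 = -2264$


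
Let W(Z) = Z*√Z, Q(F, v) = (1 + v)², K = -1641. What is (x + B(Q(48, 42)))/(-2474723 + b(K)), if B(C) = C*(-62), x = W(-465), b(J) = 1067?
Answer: 57319/1236828 + 155*I*√465/824552 ≈ 0.046344 + 0.0040536*I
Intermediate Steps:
W(Z) = Z^(3/2)
x = -465*I*√465 (x = (-465)^(3/2) = -465*I*√465 ≈ -10027.0*I)
B(C) = -62*C
(x + B(Q(48, 42)))/(-2474723 + b(K)) = (-465*I*√465 - 62*(1 + 42)²)/(-2474723 + 1067) = (-465*I*√465 - 62*43²)/(-2473656) = (-465*I*√465 - 62*1849)*(-1/2473656) = (-465*I*√465 - 114638)*(-1/2473656) = (-114638 - 465*I*√465)*(-1/2473656) = 57319/1236828 + 155*I*√465/824552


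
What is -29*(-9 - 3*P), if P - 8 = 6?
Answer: 1479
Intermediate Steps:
P = 14 (P = 8 + 6 = 14)
-29*(-9 - 3*P) = -29*(-9 - 3*14) = -29*(-9 - 42) = -29*(-51) = 1479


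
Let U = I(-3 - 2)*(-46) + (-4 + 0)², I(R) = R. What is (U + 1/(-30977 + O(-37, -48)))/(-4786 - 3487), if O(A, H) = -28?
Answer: -7627229/256504365 ≈ -0.029735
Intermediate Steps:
U = 246 (U = (-3 - 2)*(-46) + (-4 + 0)² = -5*(-46) + (-4)² = 230 + 16 = 246)
(U + 1/(-30977 + O(-37, -48)))/(-4786 - 3487) = (246 + 1/(-30977 - 28))/(-4786 - 3487) = (246 + 1/(-31005))/(-8273) = (246 - 1/31005)*(-1/8273) = (7627229/31005)*(-1/8273) = -7627229/256504365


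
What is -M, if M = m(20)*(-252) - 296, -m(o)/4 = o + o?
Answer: -40024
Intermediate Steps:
m(o) = -8*o (m(o) = -4*(o + o) = -8*o)
M = 40024 (M = -8*20*(-252) - 296 = -160*(-252) - 296 = 40320 - 296 = 40024)
-M = -1*40024 = -40024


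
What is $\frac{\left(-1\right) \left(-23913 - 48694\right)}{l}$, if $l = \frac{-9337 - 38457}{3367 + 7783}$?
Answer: $- \frac{404784025}{23897} \approx -16939.0$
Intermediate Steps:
$l = - \frac{23897}{5575}$ ($l = - \frac{47794}{11150} = \left(-47794\right) \frac{1}{11150} = - \frac{23897}{5575} \approx -4.2865$)
$\frac{\left(-1\right) \left(-23913 - 48694\right)}{l} = \frac{\left(-1\right) \left(-23913 - 48694\right)}{- \frac{23897}{5575}} = \left(-1\right) \left(-72607\right) \left(- \frac{5575}{23897}\right) = 72607 \left(- \frac{5575}{23897}\right) = - \frac{404784025}{23897}$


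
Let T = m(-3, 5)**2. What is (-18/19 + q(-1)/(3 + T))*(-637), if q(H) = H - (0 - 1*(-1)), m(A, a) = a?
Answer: 24661/38 ≈ 648.97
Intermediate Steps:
T = 25 (T = 5**2 = 25)
q(H) = -1 + H (q(H) = H - (0 + 1) = H - 1*1 = H - 1 = -1 + H)
(-18/19 + q(-1)/(3 + T))*(-637) = (-18/19 + (-1 - 1)/(3 + 25))*(-637) = (-18*1/19 - 2/28)*(-637) = (-18/19 - 2*1/28)*(-637) = (-18/19 - 1/14)*(-637) = -271/266*(-637) = 24661/38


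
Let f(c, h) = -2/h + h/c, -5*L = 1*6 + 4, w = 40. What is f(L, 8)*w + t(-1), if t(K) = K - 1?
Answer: -172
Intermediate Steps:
L = -2 (L = -(1*6 + 4)/5 = -(6 + 4)/5 = -⅕*10 = -2)
t(K) = -1 + K
f(L, 8)*w + t(-1) = (-2/8 + 8/(-2))*40 + (-1 - 1) = (-2*⅛ + 8*(-½))*40 - 2 = (-¼ - 4)*40 - 2 = -17/4*40 - 2 = -170 - 2 = -172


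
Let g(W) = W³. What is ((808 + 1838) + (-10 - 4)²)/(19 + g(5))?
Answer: 1421/72 ≈ 19.736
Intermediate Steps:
((808 + 1838) + (-10 - 4)²)/(19 + g(5)) = ((808 + 1838) + (-10 - 4)²)/(19 + 5³) = (2646 + (-14)²)/(19 + 125) = (2646 + 196)/144 = 2842*(1/144) = 1421/72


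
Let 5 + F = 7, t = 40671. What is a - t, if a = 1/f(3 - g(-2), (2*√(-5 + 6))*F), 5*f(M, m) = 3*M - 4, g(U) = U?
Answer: -447376/11 ≈ -40671.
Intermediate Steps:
F = 2 (F = -5 + 7 = 2)
f(M, m) = -⅘ + 3*M/5 (f(M, m) = (3*M - 4)/5 = (-4 + 3*M)/5 = -⅘ + 3*M/5)
a = 5/11 (a = 1/(-⅘ + 3*(3 - 1*(-2))/5) = 1/(-⅘ + 3*(3 + 2)/5) = 1/(-⅘ + (⅗)*5) = 1/(-⅘ + 3) = 1/(11/5) = 5/11 ≈ 0.45455)
a - t = 5/11 - 1*40671 = 5/11 - 40671 = -447376/11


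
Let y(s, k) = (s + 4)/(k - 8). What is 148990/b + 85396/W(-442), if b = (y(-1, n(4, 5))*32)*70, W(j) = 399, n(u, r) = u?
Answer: 400087/3192 ≈ 125.34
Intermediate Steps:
y(s, k) = (4 + s)/(-8 + k)
b = -1680 (b = (((4 - 1)/(-8 + 4))*32)*70 = ((3/(-4))*32)*70 = (-¼*3*32)*70 = -¾*32*70 = -24*70 = -1680)
148990/b + 85396/W(-442) = 148990/(-1680) + 85396/399 = 148990*(-1/1680) + 85396*(1/399) = -14899/168 + 85396/399 = 400087/3192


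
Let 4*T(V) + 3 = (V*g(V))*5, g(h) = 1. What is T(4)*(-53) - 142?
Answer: -1469/4 ≈ -367.25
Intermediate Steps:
T(V) = -¾ + 5*V/4 (T(V) = -¾ + ((V*1)*5)/4 = -¾ + (V*5)/4 = -¾ + (5*V)/4 = -¾ + 5*V/4)
T(4)*(-53) - 142 = (-¾ + (5/4)*4)*(-53) - 142 = (-¾ + 5)*(-53) - 142 = (17/4)*(-53) - 142 = -901/4 - 142 = -1469/4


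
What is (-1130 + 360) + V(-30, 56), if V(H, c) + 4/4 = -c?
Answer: -827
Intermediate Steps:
V(H, c) = -1 - c
(-1130 + 360) + V(-30, 56) = (-1130 + 360) + (-1 - 1*56) = -770 + (-1 - 56) = -770 - 57 = -827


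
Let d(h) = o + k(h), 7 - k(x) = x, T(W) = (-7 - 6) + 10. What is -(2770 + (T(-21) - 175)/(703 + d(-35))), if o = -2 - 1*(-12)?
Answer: -2091172/755 ≈ -2769.8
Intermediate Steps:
T(W) = -3 (T(W) = -13 + 10 = -3)
k(x) = 7 - x
o = 10 (o = -2 + 12 = 10)
d(h) = 17 - h (d(h) = 10 + (7 - h) = 17 - h)
-(2770 + (T(-21) - 175)/(703 + d(-35))) = -(2770 + (-3 - 175)/(703 + (17 - 1*(-35)))) = -(2770 - 178/(703 + (17 + 35))) = -(2770 - 178/(703 + 52)) = -(2770 - 178/755) = -1*2091172/755 = -2091172/755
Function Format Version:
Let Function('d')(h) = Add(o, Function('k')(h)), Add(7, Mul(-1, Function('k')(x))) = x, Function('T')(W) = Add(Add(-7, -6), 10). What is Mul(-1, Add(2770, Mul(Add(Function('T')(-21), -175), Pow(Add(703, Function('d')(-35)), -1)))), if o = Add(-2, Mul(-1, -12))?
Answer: Rational(-2091172, 755) ≈ -2769.8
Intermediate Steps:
Function('T')(W) = -3 (Function('T')(W) = Add(-13, 10) = -3)
Function('k')(x) = Add(7, Mul(-1, x))
o = 10 (o = Add(-2, 12) = 10)
Function('d')(h) = Add(17, Mul(-1, h)) (Function('d')(h) = Add(10, Add(7, Mul(-1, h))) = Add(17, Mul(-1, h)))
Mul(-1, Add(2770, Mul(Add(Function('T')(-21), -175), Pow(Add(703, Function('d')(-35)), -1)))) = Mul(-1, Add(2770, Mul(Add(-3, -175), Pow(Add(703, Add(17, Mul(-1, -35))), -1)))) = Mul(-1, Add(2770, Mul(-178, Pow(Add(703, Add(17, 35)), -1)))) = Mul(-1, Add(2770, Mul(-178, Pow(Add(703, 52), -1)))) = Mul(-1, Add(2770, Mul(-178, Pow(755, -1)))) = Mul(-1, Add(2770, Mul(-178, Rational(1, 755)))) = Mul(-1, Add(2770, Rational(-178, 755))) = Mul(-1, Rational(2091172, 755)) = Rational(-2091172, 755)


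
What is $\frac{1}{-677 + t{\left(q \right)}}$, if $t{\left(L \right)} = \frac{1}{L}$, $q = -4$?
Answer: $- \frac{4}{2709} \approx -0.0014766$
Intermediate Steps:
$\frac{1}{-677 + t{\left(q \right)}} = \frac{1}{-677 + \frac{1}{-4}} = \frac{1}{-677 - \frac{1}{4}} = \frac{1}{- \frac{2709}{4}} = - \frac{4}{2709}$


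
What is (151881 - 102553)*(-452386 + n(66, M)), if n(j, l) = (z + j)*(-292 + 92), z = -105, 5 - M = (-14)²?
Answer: -21930538208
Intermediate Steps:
M = -191 (M = 5 - 1*(-14)² = 5 - 1*196 = 5 - 196 = -191)
n(j, l) = 21000 - 200*j (n(j, l) = (-105 + j)*(-292 + 92) = (-105 + j)*(-200) = 21000 - 200*j)
(151881 - 102553)*(-452386 + n(66, M)) = (151881 - 102553)*(-452386 + (21000 - 200*66)) = 49328*(-452386 + (21000 - 13200)) = 49328*(-452386 + 7800) = 49328*(-444586) = -21930538208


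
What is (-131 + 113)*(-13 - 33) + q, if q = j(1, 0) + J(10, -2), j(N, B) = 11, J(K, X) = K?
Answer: 849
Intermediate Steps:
q = 21 (q = 11 + 10 = 21)
(-131 + 113)*(-13 - 33) + q = (-131 + 113)*(-13 - 33) + 21 = -18*(-46) + 21 = 828 + 21 = 849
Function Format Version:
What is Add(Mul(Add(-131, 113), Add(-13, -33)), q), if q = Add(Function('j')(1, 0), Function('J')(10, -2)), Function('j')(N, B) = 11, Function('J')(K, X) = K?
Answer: 849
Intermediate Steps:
q = 21 (q = Add(11, 10) = 21)
Add(Mul(Add(-131, 113), Add(-13, -33)), q) = Add(Mul(Add(-131, 113), Add(-13, -33)), 21) = Add(Mul(-18, -46), 21) = Add(828, 21) = 849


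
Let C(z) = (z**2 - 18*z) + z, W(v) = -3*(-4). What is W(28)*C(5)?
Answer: -720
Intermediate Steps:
W(v) = 12
C(z) = z**2 - 17*z
W(28)*C(5) = 12*(5*(-17 + 5)) = 12*(5*(-12)) = 12*(-60) = -720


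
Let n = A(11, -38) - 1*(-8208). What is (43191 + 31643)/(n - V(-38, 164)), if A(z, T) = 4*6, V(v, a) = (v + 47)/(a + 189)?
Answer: 26416402/2905887 ≈ 9.0907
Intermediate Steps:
V(v, a) = (47 + v)/(189 + a)
A(z, T) = 24
n = 8232 (n = 24 - 1*(-8208) = 24 + 8208 = 8232)
(43191 + 31643)/(n - V(-38, 164)) = (43191 + 31643)/(8232 - (47 - 38)/(189 + 164)) = 74834/(8232 - 9/353) = 74834/(2905887/353) = 74834*(353/2905887) = 26416402/2905887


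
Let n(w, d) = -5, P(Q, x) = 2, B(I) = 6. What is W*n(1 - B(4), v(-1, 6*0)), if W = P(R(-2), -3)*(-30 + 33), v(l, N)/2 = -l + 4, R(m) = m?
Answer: -30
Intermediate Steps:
v(l, N) = 8 - 2*l (v(l, N) = 2*(-l + 4) = 2*(4 - l) = 8 - 2*l)
W = 6 (W = 2*(-30 + 33) = 2*3 = 6)
W*n(1 - B(4), v(-1, 6*0)) = 6*(-5) = -30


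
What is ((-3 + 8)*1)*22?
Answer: 110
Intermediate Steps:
((-3 + 8)*1)*22 = (5*1)*22 = 5*22 = 110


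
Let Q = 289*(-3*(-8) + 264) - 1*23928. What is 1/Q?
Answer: 1/59304 ≈ 1.6862e-5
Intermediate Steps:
Q = 59304 (Q = 289*(24 + 264) - 23928 = 289*288 - 23928 = 83232 - 23928 = 59304)
1/Q = 1/59304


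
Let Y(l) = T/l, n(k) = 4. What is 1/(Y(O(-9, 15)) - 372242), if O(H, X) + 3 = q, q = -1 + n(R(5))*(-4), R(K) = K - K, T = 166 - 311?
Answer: -4/1488939 ≈ -2.6865e-6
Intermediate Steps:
T = -145
R(K) = 0
q = -17 (q = -1 + 4*(-4) = -1 - 16 = -17)
O(H, X) = -20 (O(H, X) = -3 - 17 = -20)
Y(l) = -145/l
1/(Y(O(-9, 15)) - 372242) = 1/(-145/(-20) - 372242) = 1/(-145*(-1/20) - 372242) = 1/(29/4 - 372242) = 1/(-1488939/4) = -4/1488939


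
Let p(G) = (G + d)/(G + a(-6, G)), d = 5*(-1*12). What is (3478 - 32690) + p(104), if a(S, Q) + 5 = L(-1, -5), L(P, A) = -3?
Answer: -701077/24 ≈ -29212.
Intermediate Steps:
a(S, Q) = -8 (a(S, Q) = -5 - 3 = -8)
d = -60 (d = 5*(-12) = -60)
p(G) = (-60 + G)/(-8 + G) (p(G) = (G - 60)/(G - 8) = (-60 + G)/(-8 + G))
(3478 - 32690) + p(104) = (3478 - 32690) + (-60 + 104)/(-8 + 104) = -29212 + 44/96 = -29212 + (1/96)*44 = -29212 + 11/24 = -701077/24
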